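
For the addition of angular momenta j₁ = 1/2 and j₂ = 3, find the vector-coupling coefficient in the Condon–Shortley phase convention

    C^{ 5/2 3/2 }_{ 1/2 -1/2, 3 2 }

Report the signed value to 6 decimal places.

−√(5/7) ≈ -0.845154

triangle: 1!×0!×5!/7! = 120/5040
(j±m)!: 0!×1!×5!×1!×4!×1! = 2880
prefactor² = (2J+1)×Δ×N² = 2880/7
  k=1: −1/(1!×0!×0!×4!×0!×1!) = -1/24
Σ = -1/24  ⇒  CG² = 2880/7×(-1/24)² = 5/7
CG = −√(5/7) = -0.845154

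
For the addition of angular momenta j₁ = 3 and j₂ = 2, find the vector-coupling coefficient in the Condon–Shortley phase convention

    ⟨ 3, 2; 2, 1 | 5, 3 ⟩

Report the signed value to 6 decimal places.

triangle: 0!·6!·4!/11! = 17280/39916800
(j±m)!: 5!·1!·3!·1!·8!·2! = 58060800
prefactor² = (2J+1)·Δ·N² = 276480
  k=0: +1/(0!·0!·1!·3!·5!·1!) = 1/720
Σ = 1/720  ⇒  CG² = 276480·1/720² = 8/15
CG = +√(8/15) = +0.730297

+0.730297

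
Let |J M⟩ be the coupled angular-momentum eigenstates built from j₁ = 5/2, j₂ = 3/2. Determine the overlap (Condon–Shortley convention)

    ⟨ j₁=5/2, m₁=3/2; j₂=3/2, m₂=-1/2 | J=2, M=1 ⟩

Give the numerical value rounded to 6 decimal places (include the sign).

√[5·2!3!1!/7! · 4!1!1!2!3!1!] = √(24/7)
  +(−1)^0/∏(0,2,1,1,2,0)! = 1/4  (running 1/4)
  +(−1)^1/∏(1,1,0,0,3,1)! = -1/6  (running 1/12)
⟨..|..⟩ = √(24/7)·(1/12) = +0.154303

+0.154303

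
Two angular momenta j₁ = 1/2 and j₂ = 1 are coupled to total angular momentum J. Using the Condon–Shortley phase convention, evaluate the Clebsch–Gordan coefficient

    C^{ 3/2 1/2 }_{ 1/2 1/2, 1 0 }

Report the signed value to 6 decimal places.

triangle: 0!×1!×2!/4! = 2/24
(j±m)!: 1!×0!×1!×1!×2!×1! = 2
prefactor² = (2J+1)×Δ×N² = 2/3
  k=0: +1/(0!×0!×0!×1!×1!×1!) = 1
Σ = 1  ⇒  CG² = 2/3×1² = 2/3
CG = +√(2/3) = +0.816497

+√(2/3) = +0.816497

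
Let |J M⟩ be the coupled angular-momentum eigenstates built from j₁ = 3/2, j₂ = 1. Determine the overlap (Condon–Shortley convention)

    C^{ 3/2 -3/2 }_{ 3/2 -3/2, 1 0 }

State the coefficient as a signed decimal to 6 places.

j₁+j₂−J=1  J+j₁−j₂=2  J−j₁+j₂=1  j₁+j₂+J+1=5
(j₁±m₁, j₂±m₂, J±M) = (0,3,1,1,0,3)
P² = 12/5
sum k=1..1:
  [1] −1/2 = -1/2
S = -1/2
C² = P²·S² = 3/5 ; C = -0.774597

-0.774597  (= −√(3/5))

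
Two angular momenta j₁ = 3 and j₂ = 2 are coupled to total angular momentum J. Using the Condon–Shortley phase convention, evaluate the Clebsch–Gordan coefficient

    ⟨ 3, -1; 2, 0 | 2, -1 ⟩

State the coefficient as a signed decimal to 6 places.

√[5·3!3!1!/8! · 2!4!2!2!1!3!] = √(36/7)
  +(−1)^1/∏(1,2,3,1,0,0)! = -1/12  (running -1/12)
  +(−1)^2/∏(2,1,2,0,1,1)! = 1/4  (running 1/6)
⟨..|..⟩ = √(36/7)·(1/6) = +0.377964

+√(1/7) ≈ +0.377964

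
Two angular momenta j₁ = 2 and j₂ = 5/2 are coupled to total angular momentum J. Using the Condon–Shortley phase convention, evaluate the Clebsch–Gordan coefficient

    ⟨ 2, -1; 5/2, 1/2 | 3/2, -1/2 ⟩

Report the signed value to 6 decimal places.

+0.487950  (= +√(5/21))

j₁+j₂−J=3  J+j₁−j₂=1  J−j₁+j₂=2  j₁+j₂+J+1=7
(j₁±m₁, j₂±m₂, J±M) = (1,3,3,2,1,2)
P² = 48/35
sum k=2..3:
  [2] +1/2 = 1/2
  [3] −1/12 = -1/12
S = 5/12
C² = P²·S² = 5/21 ; C = +0.487950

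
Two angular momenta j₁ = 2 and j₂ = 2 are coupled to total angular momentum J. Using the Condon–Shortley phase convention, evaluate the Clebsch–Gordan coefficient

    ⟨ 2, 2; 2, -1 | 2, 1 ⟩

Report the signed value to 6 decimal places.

+√(3/7) = +0.654654

√[5·2!2!2!/7! · 4!0!1!3!3!1!] = √(48/7)
  +(−1)^0/∏(0,2,0,1,2,1)! = 1/4  (running 1/4)
⟨..|..⟩ = √(48/7)·(1/4) = +0.654654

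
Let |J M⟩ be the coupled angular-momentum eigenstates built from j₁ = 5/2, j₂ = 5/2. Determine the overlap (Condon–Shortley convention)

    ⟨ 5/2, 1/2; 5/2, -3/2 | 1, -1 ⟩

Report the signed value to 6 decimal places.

√[3·4!1!1!/7! · 3!2!1!4!0!2!] = √(288/35)
  +(−1)^1/∏(1,3,1,0,0,1)! = -1/6  (running -1/6)
⟨..|..⟩ = √(288/35)·(-1/6) = -0.478091

−√(8/35) = -0.478091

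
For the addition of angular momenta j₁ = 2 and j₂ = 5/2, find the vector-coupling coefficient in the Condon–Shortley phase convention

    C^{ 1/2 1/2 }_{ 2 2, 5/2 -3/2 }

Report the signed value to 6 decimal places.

j₁+j₂−J=4  J+j₁−j₂=0  J−j₁+j₂=1  j₁+j₂+J+1=6
(j₁±m₁, j₂±m₂, J±M) = (4,0,1,4,1,0)
P² = 192/5
sum k=0..0:
  [0] +1/24 = 1/24
S = 1/24
C² = P²·S² = 1/15 ; C = +0.258199

+0.258199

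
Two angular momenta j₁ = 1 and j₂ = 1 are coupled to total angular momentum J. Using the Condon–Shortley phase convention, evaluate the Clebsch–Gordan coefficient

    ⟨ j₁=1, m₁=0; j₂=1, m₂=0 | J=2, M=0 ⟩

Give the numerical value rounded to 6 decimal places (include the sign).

+√(2/3) ≈ +0.816497

j₁+j₂−J=0  J+j₁−j₂=2  J−j₁+j₂=2  j₁+j₂+J+1=5
(j₁±m₁, j₂±m₂, J±M) = (1,1,1,1,2,2)
P² = 2/3
sum k=0..0:
  [0] +1/1 = 1
S = 1
C² = P²·S² = 2/3 ; C = +0.816497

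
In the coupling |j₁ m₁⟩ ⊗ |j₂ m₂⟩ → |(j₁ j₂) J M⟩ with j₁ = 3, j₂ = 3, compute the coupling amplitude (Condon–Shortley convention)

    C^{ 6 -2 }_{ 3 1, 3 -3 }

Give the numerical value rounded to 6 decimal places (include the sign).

+0.174078  (= +√(1/33))

j₁+j₂−J=0  J+j₁−j₂=6  J−j₁+j₂=6  j₁+j₂+J+1=13
(j₁±m₁, j₂±m₂, J±M) = (4,2,0,6,4,8)
P² = 398131200/11
sum k=0..0:
  [0] +1/34560 = 1/34560
S = 1/34560
C² = P²·S² = 1/33 ; C = +0.174078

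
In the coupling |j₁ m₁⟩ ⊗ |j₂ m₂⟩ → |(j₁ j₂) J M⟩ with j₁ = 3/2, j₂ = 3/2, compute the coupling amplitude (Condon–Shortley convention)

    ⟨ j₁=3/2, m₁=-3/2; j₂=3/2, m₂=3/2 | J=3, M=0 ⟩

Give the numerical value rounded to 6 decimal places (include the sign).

+0.223607

j₁+j₂−J=0  J+j₁−j₂=3  J−j₁+j₂=3  j₁+j₂+J+1=7
(j₁±m₁, j₂±m₂, J±M) = (0,3,3,0,3,3)
P² = 324/5
sum k=0..0:
  [0] +1/36 = 1/36
S = 1/36
C² = P²·S² = 1/20 ; C = +0.223607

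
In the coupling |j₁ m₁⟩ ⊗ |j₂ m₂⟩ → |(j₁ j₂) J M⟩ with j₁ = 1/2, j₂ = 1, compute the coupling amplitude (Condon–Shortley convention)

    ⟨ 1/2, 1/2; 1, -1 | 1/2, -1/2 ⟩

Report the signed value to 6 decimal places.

+√(2/3) = +0.816497

triangle: 1!×0!×1!/3! = 1/6
(j±m)!: 1!×0!×0!×2!×0!×1! = 2
prefactor² = (2J+1)×Δ×N² = 2/3
  k=0: +1/(0!×1!×0!×0!×0!×1!) = 1
Σ = 1  ⇒  CG² = 2/3×1² = 2/3
CG = +√(2/3) = +0.816497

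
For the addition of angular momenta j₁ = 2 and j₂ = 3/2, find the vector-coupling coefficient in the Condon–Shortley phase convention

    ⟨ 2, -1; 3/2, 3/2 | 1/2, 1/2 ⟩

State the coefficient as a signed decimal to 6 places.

j₁+j₂−J=3  J+j₁−j₂=1  J−j₁+j₂=0  j₁+j₂+J+1=5
(j₁±m₁, j₂±m₂, J±M) = (1,3,3,0,1,0)
P² = 18/5
sum k=3..3:
  [3] −1/6 = -1/6
S = -1/6
C² = P²·S² = 1/10 ; C = -0.316228

-0.316228  (= −√(1/10))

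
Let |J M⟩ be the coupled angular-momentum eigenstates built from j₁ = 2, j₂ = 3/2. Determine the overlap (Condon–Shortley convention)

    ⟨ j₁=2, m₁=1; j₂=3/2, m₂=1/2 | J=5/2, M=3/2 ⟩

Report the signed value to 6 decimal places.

+0.169031

j₁+j₂−J=1  J+j₁−j₂=3  J−j₁+j₂=2  j₁+j₂+J+1=7
(j₁±m₁, j₂±m₂, J±M) = (3,1,2,1,4,1)
P² = 144/35
sum k=0..1:
  [0] +1/4 = 1/4
  [1] −1/6 = -1/6
S = 1/12
C² = P²·S² = 1/35 ; C = +0.169031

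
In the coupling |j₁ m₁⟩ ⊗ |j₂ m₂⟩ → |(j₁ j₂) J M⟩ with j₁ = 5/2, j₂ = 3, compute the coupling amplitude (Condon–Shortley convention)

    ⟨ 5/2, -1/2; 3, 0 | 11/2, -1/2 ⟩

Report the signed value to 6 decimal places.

+0.657952  (= +√(100/231))

j₁+j₂−J=0  J+j₁−j₂=5  J−j₁+j₂=6  j₁+j₂+J+1=12
(j₁±m₁, j₂±m₂, J±M) = (2,3,3,3,5,6)
P² = 6220800/77
sum k=0..0:
  [0] +1/432 = 1/432
S = 1/432
C² = P²·S² = 100/231 ; C = +0.657952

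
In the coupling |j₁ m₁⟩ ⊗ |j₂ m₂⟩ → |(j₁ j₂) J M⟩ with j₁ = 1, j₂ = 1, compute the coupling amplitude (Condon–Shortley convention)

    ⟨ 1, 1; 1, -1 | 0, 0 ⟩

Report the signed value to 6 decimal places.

+√(1/3) ≈ +0.577350

triangle: 2!·0!·0!/3! = 2/6
(j±m)!: 2!·0!·0!·2!·0!·0! = 4
prefactor² = (2J+1)·Δ·N² = 4/3
  k=0: +1/(0!·2!·0!·0!·0!·0!) = 1/2
Σ = 1/2  ⇒  CG² = 4/3·1/2² = 1/3
CG = +√(1/3) = +0.577350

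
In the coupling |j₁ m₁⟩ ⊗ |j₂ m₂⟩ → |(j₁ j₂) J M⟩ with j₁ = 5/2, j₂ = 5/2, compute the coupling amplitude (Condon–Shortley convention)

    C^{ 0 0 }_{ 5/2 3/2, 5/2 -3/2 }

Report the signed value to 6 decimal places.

−√(1/6) ≈ -0.408248

triangle: 5!×0!×0!/6! = 120/720
(j±m)!: 4!×1!×1!×4!×0!×0! = 576
prefactor² = (2J+1)×Δ×N² = 96
  k=1: −1/(1!×4!×0!×0!×0!×0!) = -1/24
Σ = -1/24  ⇒  CG² = 96×(-1/24)² = 1/6
CG = −√(1/6) = -0.408248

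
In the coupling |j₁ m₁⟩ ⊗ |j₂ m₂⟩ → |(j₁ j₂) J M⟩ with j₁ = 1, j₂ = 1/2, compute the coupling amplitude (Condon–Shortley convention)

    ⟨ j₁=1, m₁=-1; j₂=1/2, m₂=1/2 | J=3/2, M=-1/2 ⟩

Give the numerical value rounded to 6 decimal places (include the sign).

j₁+j₂−J=0  J+j₁−j₂=2  J−j₁+j₂=1  j₁+j₂+J+1=4
(j₁±m₁, j₂±m₂, J±M) = (0,2,1,0,1,2)
P² = 4/3
sum k=0..0:
  [0] +1/2 = 1/2
S = 1/2
C² = P²·S² = 1/3 ; C = +0.577350

+0.577350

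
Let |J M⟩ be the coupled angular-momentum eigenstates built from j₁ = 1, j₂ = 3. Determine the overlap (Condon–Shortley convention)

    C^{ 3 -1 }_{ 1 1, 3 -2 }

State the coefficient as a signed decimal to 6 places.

+√(5/12) ≈ +0.645497

j₁+j₂−J=1  J+j₁−j₂=1  J−j₁+j₂=5  j₁+j₂+J+1=8
(j₁±m₁, j₂±m₂, J±M) = (2,0,1,5,2,4)
P² = 240
sum k=0..0:
  [0] +1/24 = 1/24
S = 1/24
C² = P²·S² = 5/12 ; C = +0.645497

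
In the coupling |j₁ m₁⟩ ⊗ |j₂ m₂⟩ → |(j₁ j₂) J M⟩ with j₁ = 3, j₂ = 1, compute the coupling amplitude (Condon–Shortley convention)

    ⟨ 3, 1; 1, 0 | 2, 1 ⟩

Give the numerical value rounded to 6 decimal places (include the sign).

−√(8/21) ≈ -0.617213

√[5·2!4!0!/7! · 4!2!1!1!3!1!] = √(96/7)
  +(−1)^1/∏(1,1,1,0,3,0)! = -1/6  (running -1/6)
⟨..|..⟩ = √(96/7)·(-1/6) = -0.617213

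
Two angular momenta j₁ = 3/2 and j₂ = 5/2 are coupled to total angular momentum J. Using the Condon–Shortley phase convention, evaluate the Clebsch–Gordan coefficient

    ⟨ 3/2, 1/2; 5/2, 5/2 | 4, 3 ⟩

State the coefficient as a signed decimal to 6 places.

+√(3/8) ≈ +0.612372

√[9·0!3!5!/9! · 2!1!5!0!7!1!] = √(21600)
  +(−1)^0/∏(0,0,1,5,2,0)! = 1/240  (running 1/240)
⟨..|..⟩ = √(21600)·(1/240) = +0.612372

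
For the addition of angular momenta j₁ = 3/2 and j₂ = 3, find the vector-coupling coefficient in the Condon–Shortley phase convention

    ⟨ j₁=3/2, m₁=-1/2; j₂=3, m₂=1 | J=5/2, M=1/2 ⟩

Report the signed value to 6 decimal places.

-0.119523  (= −√(1/70))

√[6·2!1!4!/8! · 1!2!4!2!3!2!] = √(288/35)
  +(−1)^1/∏(1,1,1,3,0,1)! = -1/6  (running -1/6)
  +(−1)^2/∏(2,0,0,2,1,2)! = 1/8  (running -1/24)
⟨..|..⟩ = √(288/35)·(-1/24) = -0.119523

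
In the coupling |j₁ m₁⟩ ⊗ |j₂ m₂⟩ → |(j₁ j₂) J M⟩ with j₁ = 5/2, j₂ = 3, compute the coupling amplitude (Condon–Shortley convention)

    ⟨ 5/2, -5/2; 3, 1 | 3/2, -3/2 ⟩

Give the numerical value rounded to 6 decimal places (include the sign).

+0.267261

j₁+j₂−J=4  J+j₁−j₂=1  J−j₁+j₂=2  j₁+j₂+J+1=8
(j₁±m₁, j₂±m₂, J±M) = (0,5,4,2,0,3)
P² = 1152/7
sum k=4..4:
  [4] +1/48 = 1/48
S = 1/48
C² = P²·S² = 1/14 ; C = +0.267261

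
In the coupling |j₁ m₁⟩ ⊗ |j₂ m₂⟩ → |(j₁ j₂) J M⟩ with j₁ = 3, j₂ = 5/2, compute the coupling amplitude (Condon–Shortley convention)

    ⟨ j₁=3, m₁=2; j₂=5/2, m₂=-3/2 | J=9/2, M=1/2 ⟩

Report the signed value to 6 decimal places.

triangle: 1!·5!·4!/11! = 2880/39916800
(j±m)!: 5!·1!·1!·4!·5!·4! = 8294400
prefactor² = (2J+1)·Δ·N² = 460800/77
  k=0: +1/(0!·1!·1!·1!·4!·3!) = 1/144
  k=1: −1/(1!·0!·0!·0!·5!·4!) = -1/2880
Σ = 19/2880  ⇒  CG² = 460800/77·19/2880² = 361/1386
CG = +√(361/1386) = +0.510355

+0.510355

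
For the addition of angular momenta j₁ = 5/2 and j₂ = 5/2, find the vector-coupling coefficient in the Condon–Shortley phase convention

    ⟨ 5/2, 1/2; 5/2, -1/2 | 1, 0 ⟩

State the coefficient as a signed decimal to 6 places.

+0.119523

triangle: 4!·1!·1!/7! = 24/5040
(j±m)!: 3!·2!·2!·3!·1!·1! = 144
prefactor² = (2J+1)·Δ·N² = 72/35
  k=1: −1/(1!·3!·1!·1!·0!·0!) = -1/6
  k=2: +1/(2!·2!·0!·0!·1!·1!) = 1/4
Σ = 1/12  ⇒  CG² = 72/35·1/12² = 1/70
CG = +√(1/70) = +0.119523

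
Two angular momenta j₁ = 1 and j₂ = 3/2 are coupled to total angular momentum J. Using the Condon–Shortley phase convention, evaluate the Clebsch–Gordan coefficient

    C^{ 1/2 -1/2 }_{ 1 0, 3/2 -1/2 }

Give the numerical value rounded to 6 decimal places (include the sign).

j₁+j₂−J=2  J+j₁−j₂=0  J−j₁+j₂=1  j₁+j₂+J+1=4
(j₁±m₁, j₂±m₂, J±M) = (1,1,1,2,0,1)
P² = 1/3
sum k=1..1:
  [1] −1/1 = -1
S = -1
C² = P²·S² = 1/3 ; C = -0.577350

−√(1/3) = -0.577350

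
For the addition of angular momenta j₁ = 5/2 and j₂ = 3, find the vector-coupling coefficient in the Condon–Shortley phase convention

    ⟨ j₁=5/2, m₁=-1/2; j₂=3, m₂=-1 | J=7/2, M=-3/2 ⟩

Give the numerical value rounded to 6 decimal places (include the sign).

triangle: 2!*3!*4!/10! = 288/3628800
(j±m)!: 2!*3!*2!*4!*2!*5! = 138240
prefactor² = (2J+1)*Δ*N² = 3072/35
  k=0: +1/(0!*2!*3!*2!*0!*2!) = 1/48
  k=1: −1/(1!*1!*2!*1!*1!*3!) = -1/12
  k=2: +1/(2!*0!*1!*0!*2!*4!) = 1/96
Σ = -5/96  ⇒  CG² = 3072/35*(-5/96)² = 5/21
CG = −√(5/21) = -0.487950

-0.487950  (= −√(5/21))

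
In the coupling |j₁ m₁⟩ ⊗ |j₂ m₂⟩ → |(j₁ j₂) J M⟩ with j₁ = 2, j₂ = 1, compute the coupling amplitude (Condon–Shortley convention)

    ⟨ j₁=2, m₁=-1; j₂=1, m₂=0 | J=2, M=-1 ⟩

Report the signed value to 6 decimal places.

−√(1/6) ≈ -0.408248

j₁+j₂−J=1  J+j₁−j₂=3  J−j₁+j₂=1  j₁+j₂+J+1=6
(j₁±m₁, j₂±m₂, J±M) = (1,3,1,1,1,3)
P² = 3/2
sum k=0..1:
  [0] +1/6 = 1/6
  [1] −1/2 = -1/2
S = -1/3
C² = P²·S² = 1/6 ; C = -0.408248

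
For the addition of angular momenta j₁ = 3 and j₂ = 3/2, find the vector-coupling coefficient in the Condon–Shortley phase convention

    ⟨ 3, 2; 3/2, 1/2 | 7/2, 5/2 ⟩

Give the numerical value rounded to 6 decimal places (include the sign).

triangle: 1!*5!*2!/9! = 240/362880
(j±m)!: 5!*1!*2!*1!*6!*1! = 172800
prefactor² = (2J+1)*Δ*N² = 6400/7
  k=0: +1/(0!*1!*1!*2!*4!*0!) = 1/48
  k=1: −1/(1!*0!*0!*1!*5!*1!) = -1/120
Σ = 1/80  ⇒  CG² = 6400/7*1/80² = 1/7
CG = +√(1/7) = +0.377964

+0.377964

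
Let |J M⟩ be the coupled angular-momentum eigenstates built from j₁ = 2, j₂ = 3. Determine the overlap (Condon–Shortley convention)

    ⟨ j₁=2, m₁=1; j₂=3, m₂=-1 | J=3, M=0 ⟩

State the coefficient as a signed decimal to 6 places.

+√(1/30) = +0.182574

√[7·2!2!4!/9! · 3!1!2!4!3!3!] = √(96/5)
  +(−1)^0/∏(0,2,1,2,1,2)! = 1/8  (running 1/8)
  +(−1)^1/∏(1,1,0,1,2,3)! = -1/12  (running 1/24)
⟨..|..⟩ = √(96/5)·(1/24) = +0.182574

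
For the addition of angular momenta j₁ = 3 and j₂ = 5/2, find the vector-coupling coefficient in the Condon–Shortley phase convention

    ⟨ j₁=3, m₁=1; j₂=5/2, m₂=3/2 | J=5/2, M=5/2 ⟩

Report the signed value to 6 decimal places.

√[6·3!3!2!/9! · 4!2!4!1!5!0!] = √(1152/7)
  +(−1)^2/∏(2,1,0,2,3,0)! = 1/24  (running 1/24)
⟨..|..⟩ = √(1152/7)·(1/24) = +0.534522

+√(2/7) = +0.534522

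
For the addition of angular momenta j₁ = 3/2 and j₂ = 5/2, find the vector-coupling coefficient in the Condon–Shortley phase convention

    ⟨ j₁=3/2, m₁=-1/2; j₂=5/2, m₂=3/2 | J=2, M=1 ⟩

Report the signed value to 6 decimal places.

+0.154303  (= +√(1/42))

triangle: 2!×1!×3!/7! = 12/5040
(j±m)!: 1!×2!×4!×1!×3!×1! = 288
prefactor² = (2J+1)×Δ×N² = 24/7
  k=1: −1/(1!×1!×1!×3!×0!×0!) = -1/6
  k=2: +1/(2!×0!×0!×2!×1!×1!) = 1/4
Σ = 1/12  ⇒  CG² = 24/7×1/12² = 1/42
CG = +√(1/42) = +0.154303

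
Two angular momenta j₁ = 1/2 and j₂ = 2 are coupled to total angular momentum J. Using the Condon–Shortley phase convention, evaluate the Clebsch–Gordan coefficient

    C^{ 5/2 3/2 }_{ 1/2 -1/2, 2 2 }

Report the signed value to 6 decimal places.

+0.447214

triangle: 0!*1!*4!/6! = 24/720
(j±m)!: 0!*1!*4!*0!*4!*1! = 576
prefactor² = (2J+1)*Δ*N² = 576/5
  k=0: +1/(0!*0!*1!*4!*0!*0!) = 1/24
Σ = 1/24  ⇒  CG² = 576/5*1/24² = 1/5
CG = +√(1/5) = +0.447214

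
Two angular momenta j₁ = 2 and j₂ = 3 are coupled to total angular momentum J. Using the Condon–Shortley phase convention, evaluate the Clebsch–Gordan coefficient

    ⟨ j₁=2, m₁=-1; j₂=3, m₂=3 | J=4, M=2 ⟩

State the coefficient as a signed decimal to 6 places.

j₁+j₂−J=1  J+j₁−j₂=3  J−j₁+j₂=5  j₁+j₂+J+1=10
(j₁±m₁, j₂±m₂, J±M) = (1,3,6,0,6,2)
P² = 77760/7
sum k=1..1:
  [1] −1/240 = -1/240
S = -1/240
C² = P²·S² = 27/140 ; C = -0.439155

−√(27/140) ≈ -0.439155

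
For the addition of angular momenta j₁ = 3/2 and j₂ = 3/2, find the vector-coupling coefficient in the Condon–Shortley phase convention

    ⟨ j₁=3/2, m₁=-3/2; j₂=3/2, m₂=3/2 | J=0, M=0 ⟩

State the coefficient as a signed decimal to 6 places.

-0.500000

j₁+j₂−J=3  J+j₁−j₂=0  J−j₁+j₂=0  j₁+j₂+J+1=4
(j₁±m₁, j₂±m₂, J±M) = (0,3,3,0,0,0)
P² = 9
sum k=3..3:
  [3] −1/6 = -1/6
S = -1/6
C² = P²·S² = 1/4 ; C = -0.500000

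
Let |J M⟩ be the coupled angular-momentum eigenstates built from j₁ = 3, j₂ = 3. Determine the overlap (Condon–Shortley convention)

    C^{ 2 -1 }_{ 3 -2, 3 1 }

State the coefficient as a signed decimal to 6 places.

√[5·4!2!2!/9! · 1!5!4!2!1!3!] = √(320/7)
  +(−1)^3/∏(3,1,2,1,0,1)! = -1/12  (running -1/12)
  +(−1)^4/∏(4,0,1,0,1,2)! = 1/48  (running -1/16)
⟨..|..⟩ = √(320/7)·(-1/16) = -0.422577

-0.422577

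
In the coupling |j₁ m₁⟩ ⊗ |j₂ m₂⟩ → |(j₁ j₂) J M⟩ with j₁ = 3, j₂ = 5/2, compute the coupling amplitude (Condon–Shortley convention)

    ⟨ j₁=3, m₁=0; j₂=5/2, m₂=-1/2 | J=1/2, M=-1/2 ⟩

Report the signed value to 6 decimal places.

+√(1/7) = +0.377964

j₁+j₂−J=5  J+j₁−j₂=1  J−j₁+j₂=0  j₁+j₂+J+1=7
(j₁±m₁, j₂±m₂, J±M) = (3,3,2,3,0,1)
P² = 144/7
sum k=2..2:
  [2] +1/12 = 1/12
S = 1/12
C² = P²·S² = 1/7 ; C = +0.377964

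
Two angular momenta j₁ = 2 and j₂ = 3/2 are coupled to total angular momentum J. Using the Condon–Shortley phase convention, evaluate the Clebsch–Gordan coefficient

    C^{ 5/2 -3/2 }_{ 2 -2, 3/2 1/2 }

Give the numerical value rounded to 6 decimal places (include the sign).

−√(16/35) = -0.676123

triangle: 1!·3!·2!/7! = 12/5040
(j±m)!: 0!·4!·2!·1!·1!·4! = 1152
prefactor² = (2J+1)·Δ·N² = 576/35
  k=1: −1/(1!·0!·3!·1!·0!·1!) = -1/6
Σ = -1/6  ⇒  CG² = 576/35·(-1/6)² = 16/35
CG = −√(16/35) = -0.676123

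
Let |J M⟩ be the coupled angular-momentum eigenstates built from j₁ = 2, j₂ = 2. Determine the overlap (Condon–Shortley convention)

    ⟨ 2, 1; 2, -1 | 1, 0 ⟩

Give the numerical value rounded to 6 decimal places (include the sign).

−√(1/10) = -0.316228

√[3·3!1!1!/6! · 3!1!1!3!1!1!] = √(9/10)
  +(−1)^0/∏(0,3,1,1,0,0)! = 1/6  (running 1/6)
  +(−1)^1/∏(1,2,0,0,1,1)! = -1/2  (running -1/3)
⟨..|..⟩ = √(9/10)·(-1/3) = -0.316228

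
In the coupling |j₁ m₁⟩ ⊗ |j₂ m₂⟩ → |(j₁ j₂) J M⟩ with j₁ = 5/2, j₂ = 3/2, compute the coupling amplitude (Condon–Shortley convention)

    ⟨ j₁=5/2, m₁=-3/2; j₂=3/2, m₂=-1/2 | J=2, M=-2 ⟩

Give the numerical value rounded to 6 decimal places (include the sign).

√[5·2!3!1!/7! · 1!4!1!2!0!4!] = √(96/7)
  +(−1)^1/∏(1,1,3,0,0,1)! = -1/6  (running -1/6)
⟨..|..⟩ = √(96/7)·(-1/6) = -0.617213

−√(8/21) ≈ -0.617213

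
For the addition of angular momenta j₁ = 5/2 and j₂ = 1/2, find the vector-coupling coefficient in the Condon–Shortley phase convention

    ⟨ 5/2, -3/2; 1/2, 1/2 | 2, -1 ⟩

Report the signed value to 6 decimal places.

-0.816497

triangle: 1!×4!×0!/6! = 24/720
(j±m)!: 1!×4!×1!×0!×1!×3! = 144
prefactor² = (2J+1)×Δ×N² = 24
  k=1: −1/(1!×0!×3!×0!×1!×0!) = -1/6
Σ = -1/6  ⇒  CG² = 24×(-1/6)² = 2/3
CG = −√(2/3) = -0.816497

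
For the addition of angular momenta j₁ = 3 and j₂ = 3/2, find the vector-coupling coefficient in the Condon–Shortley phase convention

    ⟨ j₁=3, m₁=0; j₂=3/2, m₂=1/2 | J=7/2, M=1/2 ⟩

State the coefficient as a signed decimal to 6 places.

-0.308607

j₁+j₂−J=1  J+j₁−j₂=5  J−j₁+j₂=2  j₁+j₂+J+1=9
(j₁±m₁, j₂±m₂, J±M) = (3,3,2,1,4,3)
P² = 384/7
sum k=0..1:
  [0] +1/24 = 1/24
  [1] −1/12 = -1/12
S = -1/24
C² = P²·S² = 2/21 ; C = -0.308607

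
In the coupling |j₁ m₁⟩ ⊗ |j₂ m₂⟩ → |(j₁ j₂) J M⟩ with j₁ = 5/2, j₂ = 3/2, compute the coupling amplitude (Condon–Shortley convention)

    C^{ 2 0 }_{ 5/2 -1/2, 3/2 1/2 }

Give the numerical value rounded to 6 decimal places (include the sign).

j₁+j₂−J=2  J+j₁−j₂=3  J−j₁+j₂=1  j₁+j₂+J+1=7
(j₁±m₁, j₂±m₂, J±M) = (2,3,2,1,2,2)
P² = 8/7
sum k=1..2:
  [1] −1/2 = -1/2
  [2] +1/4 = 1/4
S = -1/4
C² = P²·S² = 1/14 ; C = -0.267261

−√(1/14) ≈ -0.267261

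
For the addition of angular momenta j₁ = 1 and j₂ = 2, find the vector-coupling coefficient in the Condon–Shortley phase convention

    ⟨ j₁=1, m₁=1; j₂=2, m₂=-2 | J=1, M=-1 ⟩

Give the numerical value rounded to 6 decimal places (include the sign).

+0.774597  (= +√(3/5))

j₁+j₂−J=2  J+j₁−j₂=0  J−j₁+j₂=2  j₁+j₂+J+1=5
(j₁±m₁, j₂±m₂, J±M) = (2,0,0,4,0,2)
P² = 48/5
sum k=0..0:
  [0] +1/4 = 1/4
S = 1/4
C² = P²·S² = 3/5 ; C = +0.774597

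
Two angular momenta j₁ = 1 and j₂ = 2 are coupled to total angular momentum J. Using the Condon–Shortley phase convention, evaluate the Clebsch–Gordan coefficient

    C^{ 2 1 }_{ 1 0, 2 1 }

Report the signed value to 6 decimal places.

triangle: 1!*1!*3!/6! = 6/720
(j±m)!: 1!*1!*3!*1!*3!*1! = 36
prefactor² = (2J+1)*Δ*N² = 3/2
  k=0: +1/(0!*1!*1!*3!*0!*0!) = 1/6
  k=1: −1/(1!*0!*0!*2!*1!*1!) = -1/2
Σ = -1/3  ⇒  CG² = 3/2*(-1/3)² = 1/6
CG = −√(1/6) = -0.408248

-0.408248  (= −√(1/6))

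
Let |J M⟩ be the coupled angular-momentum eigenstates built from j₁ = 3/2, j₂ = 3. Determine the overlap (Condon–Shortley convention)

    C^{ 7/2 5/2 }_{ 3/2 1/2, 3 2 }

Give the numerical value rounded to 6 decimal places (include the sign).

j₁+j₂−J=1  J+j₁−j₂=2  J−j₁+j₂=5  j₁+j₂+J+1=9
(j₁±m₁, j₂±m₂, J±M) = (2,1,5,1,6,1)
P² = 6400/7
sum k=0..1:
  [0] +1/120 = 1/120
  [1] −1/48 = -1/48
S = -1/80
C² = P²·S² = 1/7 ; C = -0.377964

−√(1/7) ≈ -0.377964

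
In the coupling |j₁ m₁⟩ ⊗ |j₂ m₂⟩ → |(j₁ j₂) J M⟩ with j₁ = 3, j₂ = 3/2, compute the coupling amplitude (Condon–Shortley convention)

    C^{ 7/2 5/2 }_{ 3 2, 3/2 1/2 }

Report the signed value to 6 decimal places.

j₁+j₂−J=1  J+j₁−j₂=5  J−j₁+j₂=2  j₁+j₂+J+1=9
(j₁±m₁, j₂±m₂, J±M) = (5,1,2,1,6,1)
P² = 6400/7
sum k=0..1:
  [0] +1/48 = 1/48
  [1] −1/120 = -1/120
S = 1/80
C² = P²·S² = 1/7 ; C = +0.377964

+√(1/7) ≈ +0.377964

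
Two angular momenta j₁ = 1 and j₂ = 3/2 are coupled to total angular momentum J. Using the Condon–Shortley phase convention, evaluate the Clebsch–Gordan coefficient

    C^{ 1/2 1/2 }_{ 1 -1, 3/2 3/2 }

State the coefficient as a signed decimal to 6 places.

triangle: 2!*0!*1!/4! = 2/24
(j±m)!: 0!*2!*3!*0!*1!*0! = 12
prefactor² = (2J+1)*Δ*N² = 2
  k=2: +1/(2!*0!*0!*1!*0!*0!) = 1/2
Σ = 1/2  ⇒  CG² = 2*1/2² = 1/2
CG = +√(1/2) = +0.707107

+√(1/2) ≈ +0.707107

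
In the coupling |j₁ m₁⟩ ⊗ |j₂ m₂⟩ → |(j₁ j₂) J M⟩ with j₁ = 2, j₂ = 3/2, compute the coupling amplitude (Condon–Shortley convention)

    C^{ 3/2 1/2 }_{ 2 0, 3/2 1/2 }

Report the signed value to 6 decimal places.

j₁+j₂−J=2  J+j₁−j₂=2  J−j₁+j₂=1  j₁+j₂+J+1=6
(j₁±m₁, j₂±m₂, J±M) = (2,2,2,1,2,1)
P² = 16/45
sum k=1..2:
  [1] −1/1 = -1
  [2] +1/4 = 1/4
S = -3/4
C² = P²·S² = 1/5 ; C = -0.447214

−√(1/5) ≈ -0.447214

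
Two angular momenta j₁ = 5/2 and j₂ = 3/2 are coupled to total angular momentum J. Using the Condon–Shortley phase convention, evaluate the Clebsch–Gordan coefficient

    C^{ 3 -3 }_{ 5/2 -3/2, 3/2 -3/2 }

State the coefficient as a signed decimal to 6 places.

+√(3/8) ≈ +0.612372

j₁+j₂−J=1  J+j₁−j₂=4  J−j₁+j₂=2  j₁+j₂+J+1=8
(j₁±m₁, j₂±m₂, J±M) = (1,4,0,3,0,6)
P² = 864
sum k=0..0:
  [0] +1/48 = 1/48
S = 1/48
C² = P²·S² = 3/8 ; C = +0.612372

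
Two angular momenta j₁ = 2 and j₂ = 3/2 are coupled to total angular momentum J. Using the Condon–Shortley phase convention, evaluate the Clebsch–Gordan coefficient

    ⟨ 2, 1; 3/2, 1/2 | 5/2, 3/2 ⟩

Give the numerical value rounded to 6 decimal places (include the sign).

+√(1/35) ≈ +0.169031

√[6·1!3!2!/7! · 3!1!2!1!4!1!] = √(144/35)
  +(−1)^0/∏(0,1,1,2,2,0)! = 1/4  (running 1/4)
  +(−1)^1/∏(1,0,0,1,3,1)! = -1/6  (running 1/12)
⟨..|..⟩ = √(144/35)·(1/12) = +0.169031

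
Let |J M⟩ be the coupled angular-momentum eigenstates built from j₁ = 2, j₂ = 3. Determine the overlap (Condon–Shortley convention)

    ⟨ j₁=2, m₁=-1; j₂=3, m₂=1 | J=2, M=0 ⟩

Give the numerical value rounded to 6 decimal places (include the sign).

√[5·3!1!3!/8! · 1!3!4!2!2!2!] = √(36/7)
  +(−1)^2/∏(2,1,1,2,0,1)! = 1/4  (running 1/4)
  +(−1)^3/∏(3,0,0,1,1,2)! = -1/12  (running 1/6)
⟨..|..⟩ = √(36/7)·(1/6) = +0.377964

+0.377964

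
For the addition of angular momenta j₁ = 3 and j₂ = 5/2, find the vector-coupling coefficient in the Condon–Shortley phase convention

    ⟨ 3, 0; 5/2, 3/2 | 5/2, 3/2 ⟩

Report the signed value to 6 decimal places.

+0.483046  (= +√(7/30))

j₁+j₂−J=3  J+j₁−j₂=3  J−j₁+j₂=2  j₁+j₂+J+1=9
(j₁±m₁, j₂±m₂, J±M) = (3,3,4,1,4,1)
P² = 864/35
sum k=2..3:
  [2] +1/8 = 1/8
  [3] −1/36 = -1/36
S = 7/72
C² = P²·S² = 7/30 ; C = +0.483046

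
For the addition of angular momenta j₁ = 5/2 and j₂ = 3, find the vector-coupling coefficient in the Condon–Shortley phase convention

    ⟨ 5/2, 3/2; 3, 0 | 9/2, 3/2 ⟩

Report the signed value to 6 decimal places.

+√(45/154) ≈ +0.540562

j₁+j₂−J=1  J+j₁−j₂=4  J−j₁+j₂=5  j₁+j₂+J+1=11
(j₁±m₁, j₂±m₂, J±M) = (4,1,3,3,6,3)
P² = 207360/77
sum k=0..1:
  [0] +1/72 = 1/72
  [1] −1/288 = -1/288
S = 1/96
C² = P²·S² = 45/154 ; C = +0.540562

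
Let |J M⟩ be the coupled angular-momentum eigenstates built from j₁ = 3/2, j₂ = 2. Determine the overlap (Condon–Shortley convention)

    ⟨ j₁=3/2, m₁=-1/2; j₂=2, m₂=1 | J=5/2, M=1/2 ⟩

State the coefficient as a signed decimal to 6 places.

j₁+j₂−J=1  J+j₁−j₂=2  J−j₁+j₂=3  j₁+j₂+J+1=7
(j₁±m₁, j₂±m₂, J±M) = (1,2,3,1,3,2)
P² = 72/35
sum k=0..1:
  [0] +1/12 = 1/12
  [1] −1/2 = -1/2
S = -5/12
C² = P²·S² = 5/14 ; C = -0.597614

−√(5/14) = -0.597614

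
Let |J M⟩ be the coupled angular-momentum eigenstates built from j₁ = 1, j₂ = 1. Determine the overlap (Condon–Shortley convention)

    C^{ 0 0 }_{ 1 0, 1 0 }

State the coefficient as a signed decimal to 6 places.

-0.577350

j₁+j₂−J=2  J+j₁−j₂=0  J−j₁+j₂=0  j₁+j₂+J+1=3
(j₁±m₁, j₂±m₂, J±M) = (1,1,1,1,0,0)
P² = 1/3
sum k=1..1:
  [1] −1/1 = -1
S = -1
C² = P²·S² = 1/3 ; C = -0.577350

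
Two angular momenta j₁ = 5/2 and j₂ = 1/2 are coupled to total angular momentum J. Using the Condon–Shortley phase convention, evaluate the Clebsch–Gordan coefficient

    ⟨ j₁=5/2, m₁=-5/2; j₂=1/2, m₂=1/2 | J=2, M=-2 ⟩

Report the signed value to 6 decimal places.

−√(5/6) = -0.912871

j₁+j₂−J=1  J+j₁−j₂=4  J−j₁+j₂=0  j₁+j₂+J+1=6
(j₁±m₁, j₂±m₂, J±M) = (0,5,1,0,0,4)
P² = 480
sum k=1..1:
  [1] −1/24 = -1/24
S = -1/24
C² = P²·S² = 5/6 ; C = -0.912871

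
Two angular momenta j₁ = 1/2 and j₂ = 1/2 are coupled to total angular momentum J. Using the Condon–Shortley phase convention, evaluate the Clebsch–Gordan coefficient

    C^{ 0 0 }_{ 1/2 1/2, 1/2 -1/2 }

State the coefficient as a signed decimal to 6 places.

+√(1/2) = +0.707107

√[1·1!0!0!/2! · 1!0!0!1!0!0!] = √(1/2)
  +(−1)^0/∏(0,1,0,0,0,0)! = 1  (running 1)
⟨..|..⟩ = √(1/2)·(1) = +0.707107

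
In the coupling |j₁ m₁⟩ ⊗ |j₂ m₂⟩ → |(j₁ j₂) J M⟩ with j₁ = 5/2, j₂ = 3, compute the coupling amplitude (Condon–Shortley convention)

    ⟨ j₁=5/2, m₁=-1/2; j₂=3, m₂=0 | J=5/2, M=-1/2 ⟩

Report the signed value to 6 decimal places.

triangle: 3!×2!×3!/9! = 72/362880
(j±m)!: 2!×3!×3!×3!×2!×3! = 5184
prefactor² = (2J+1)×Δ×N² = 216/35
  k=1: −1/(1!×2!×2!×2!×0!×1!) = -1/8
  k=2: +1/(2!×1!×1!×1!×1!×2!) = 1/4
  k=3: −1/(3!×0!×0!×0!×2!×3!) = -1/72
Σ = 1/9  ⇒  CG² = 216/35×1/9² = 8/105
CG = +√(8/105) = +0.276026

+√(8/105) ≈ +0.276026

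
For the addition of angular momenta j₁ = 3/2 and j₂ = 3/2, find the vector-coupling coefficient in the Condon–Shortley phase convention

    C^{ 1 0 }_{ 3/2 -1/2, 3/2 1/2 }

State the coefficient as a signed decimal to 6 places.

triangle: 2!×1!×1!/5! = 2/120
(j±m)!: 1!×2!×2!×1!×1!×1! = 4
prefactor² = (2J+1)×Δ×N² = 1/5
  k=1: −1/(1!×1!×1!×1!×0!×0!) = -1
  k=2: +1/(2!×0!×0!×0!×1!×1!) = 1/2
Σ = -1/2  ⇒  CG² = 1/5×(-1/2)² = 1/20
CG = −√(1/20) = -0.223607

−√(1/20) = -0.223607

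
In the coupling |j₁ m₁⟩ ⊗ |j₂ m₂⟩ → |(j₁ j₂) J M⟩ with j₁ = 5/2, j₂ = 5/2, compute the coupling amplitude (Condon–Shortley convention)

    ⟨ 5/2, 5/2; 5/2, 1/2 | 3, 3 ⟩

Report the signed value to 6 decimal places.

+√(5/18) = +0.527046

j₁+j₂−J=2  J+j₁−j₂=3  J−j₁+j₂=3  j₁+j₂+J+1=9
(j₁±m₁, j₂±m₂, J±M) = (5,0,3,2,6,0)
P² = 1440
sum k=0..0:
  [0] +1/72 = 1/72
S = 1/72
C² = P²·S² = 5/18 ; C = +0.527046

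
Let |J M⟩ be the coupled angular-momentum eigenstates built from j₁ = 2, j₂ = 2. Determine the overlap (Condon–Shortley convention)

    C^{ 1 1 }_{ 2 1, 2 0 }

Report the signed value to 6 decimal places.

triangle: 3!×1!×1!/6! = 6/720
(j±m)!: 3!×1!×2!×2!×2!×0! = 48
prefactor² = (2J+1)×Δ×N² = 6/5
  k=1: −1/(1!×2!×0!×1!×1!×0!) = -1/2
Σ = -1/2  ⇒  CG² = 6/5×(-1/2)² = 3/10
CG = −√(3/10) = -0.547723

-0.547723  (= −√(3/10))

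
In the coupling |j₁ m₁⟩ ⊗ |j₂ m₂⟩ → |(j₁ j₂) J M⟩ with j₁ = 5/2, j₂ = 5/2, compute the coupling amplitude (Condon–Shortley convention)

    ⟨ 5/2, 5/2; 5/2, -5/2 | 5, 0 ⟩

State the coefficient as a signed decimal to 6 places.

+√(1/252) = +0.062994

j₁+j₂−J=0  J+j₁−j₂=5  J−j₁+j₂=5  j₁+j₂+J+1=11
(j₁±m₁, j₂±m₂, J±M) = (5,0,0,5,5,5)
P² = 5760000/7
sum k=0..0:
  [0] +1/14400 = 1/14400
S = 1/14400
C² = P²·S² = 1/252 ; C = +0.062994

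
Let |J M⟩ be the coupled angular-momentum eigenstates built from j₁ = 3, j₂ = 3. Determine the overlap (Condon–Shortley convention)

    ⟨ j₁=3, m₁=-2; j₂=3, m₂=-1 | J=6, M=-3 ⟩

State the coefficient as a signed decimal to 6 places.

√[13·0!6!6!/13! · 1!5!2!4!3!9!] = √(149299200/11)
  +(−1)^0/∏(0,0,5,2,1,4)! = 1/5760  (running 1/5760)
⟨..|..⟩ = √(149299200/11)·(1/5760) = +0.639602

+√(9/22) = +0.639602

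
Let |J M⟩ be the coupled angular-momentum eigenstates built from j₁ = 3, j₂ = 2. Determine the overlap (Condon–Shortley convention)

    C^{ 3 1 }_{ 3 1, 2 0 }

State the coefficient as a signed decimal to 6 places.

-0.387298  (= −√(3/20))

j₁+j₂−J=2  J+j₁−j₂=4  J−j₁+j₂=2  j₁+j₂+J+1=9
(j₁±m₁, j₂±m₂, J±M) = (4,2,2,2,4,2)
P² = 256/15
sum k=0..2:
  [0] +1/16 = 1/16
  [1] −1/6 = -1/6
  [2] +1/96 = 1/96
S = -3/32
C² = P²·S² = 3/20 ; C = -0.387298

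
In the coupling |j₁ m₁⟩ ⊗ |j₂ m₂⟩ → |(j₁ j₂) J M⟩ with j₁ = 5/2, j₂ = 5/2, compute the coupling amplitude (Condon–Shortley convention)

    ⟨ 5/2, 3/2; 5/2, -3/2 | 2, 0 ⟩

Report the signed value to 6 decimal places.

+0.109109

triangle: 3!·2!·2!/8! = 24/40320
(j±m)!: 4!·1!·1!·4!·2!·2! = 2304
prefactor² = (2J+1)·Δ·N² = 48/7
  k=0: +1/(0!·3!·1!·1!·1!·1!) = 1/6
  k=1: −1/(1!·2!·0!·0!·2!·2!) = -1/8
Σ = 1/24  ⇒  CG² = 48/7·1/24² = 1/84
CG = +√(1/84) = +0.109109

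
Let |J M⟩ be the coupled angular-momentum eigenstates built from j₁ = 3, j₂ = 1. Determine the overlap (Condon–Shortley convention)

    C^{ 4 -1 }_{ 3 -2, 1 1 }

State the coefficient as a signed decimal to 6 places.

+0.327327  (= +√(3/28))

triangle: 0!×6!×2!/9! = 1440/362880
(j±m)!: 1!×5!×2!×0!×3!×5! = 172800
prefactor² = (2J+1)×Δ×N² = 43200/7
  k=0: +1/(0!×0!×5!×2!×1!×0!) = 1/240
Σ = 1/240  ⇒  CG² = 43200/7×1/240² = 3/28
CG = +√(3/28) = +0.327327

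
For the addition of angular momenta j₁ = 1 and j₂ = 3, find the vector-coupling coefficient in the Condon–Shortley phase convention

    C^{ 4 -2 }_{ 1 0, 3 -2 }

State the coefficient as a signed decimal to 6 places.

+√(3/7) ≈ +0.654654

√[9·0!2!6!/9! · 1!1!1!5!2!6!] = √(43200/7)
  +(−1)^0/∏(0,0,1,1,1,5)! = 1/120  (running 1/120)
⟨..|..⟩ = √(43200/7)·(1/120) = +0.654654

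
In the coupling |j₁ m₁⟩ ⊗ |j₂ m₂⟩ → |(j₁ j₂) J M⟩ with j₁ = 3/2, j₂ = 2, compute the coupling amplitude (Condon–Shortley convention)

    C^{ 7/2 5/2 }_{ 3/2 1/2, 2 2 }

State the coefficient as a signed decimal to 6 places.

√[8·0!3!4!/8! · 2!1!4!0!6!1!] = √(6912/7)
  +(−1)^0/∏(0,0,1,4,2,0)! = 1/48  (running 1/48)
⟨..|..⟩ = √(6912/7)·(1/48) = +0.654654

+0.654654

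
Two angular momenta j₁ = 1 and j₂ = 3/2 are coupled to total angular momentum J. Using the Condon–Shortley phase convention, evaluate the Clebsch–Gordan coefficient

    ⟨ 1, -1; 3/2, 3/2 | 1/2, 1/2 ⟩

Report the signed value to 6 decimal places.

j₁+j₂−J=2  J+j₁−j₂=0  J−j₁+j₂=1  j₁+j₂+J+1=4
(j₁±m₁, j₂±m₂, J±M) = (0,2,3,0,1,0)
P² = 2
sum k=2..2:
  [2] +1/2 = 1/2
S = 1/2
C² = P²·S² = 1/2 ; C = +0.707107

+0.707107  (= +√(1/2))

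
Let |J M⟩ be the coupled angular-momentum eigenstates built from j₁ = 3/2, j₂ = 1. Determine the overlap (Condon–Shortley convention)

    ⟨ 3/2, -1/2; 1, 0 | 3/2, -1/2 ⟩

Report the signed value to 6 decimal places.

j₁+j₂−J=1  J+j₁−j₂=2  J−j₁+j₂=1  j₁+j₂+J+1=5
(j₁±m₁, j₂±m₂, J±M) = (1,2,1,1,1,2)
P² = 4/15
sum k=0..1:
  [0] +1/2 = 1/2
  [1] −1/1 = -1
S = -1/2
C² = P²·S² = 1/15 ; C = -0.258199

-0.258199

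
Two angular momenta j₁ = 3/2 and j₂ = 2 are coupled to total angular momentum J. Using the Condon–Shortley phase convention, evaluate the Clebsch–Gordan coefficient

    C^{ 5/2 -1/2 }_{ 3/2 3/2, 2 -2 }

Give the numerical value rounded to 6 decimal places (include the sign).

triangle: 1!·2!·3!/7! = 12/5040
(j±m)!: 3!·0!·0!·4!·2!·3! = 1728
prefactor² = (2J+1)·Δ·N² = 864/35
  k=0: +1/(0!·1!·0!·0!·2!·3!) = 1/12
Σ = 1/12  ⇒  CG² = 864/35·1/12² = 6/35
CG = +√(6/35) = +0.414039

+0.414039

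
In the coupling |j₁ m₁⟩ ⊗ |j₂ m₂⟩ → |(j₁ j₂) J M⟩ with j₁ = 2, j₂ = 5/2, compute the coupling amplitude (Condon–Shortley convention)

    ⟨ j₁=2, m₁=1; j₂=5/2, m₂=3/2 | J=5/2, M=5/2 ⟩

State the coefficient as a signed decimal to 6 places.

−√(3/7) ≈ -0.654654

j₁+j₂−J=2  J+j₁−j₂=2  J−j₁+j₂=3  j₁+j₂+J+1=8
(j₁±m₁, j₂±m₂, J±M) = (3,1,4,1,5,0)
P² = 432/7
sum k=1..1:
  [1] −1/12 = -1/12
S = -1/12
C² = P²·S² = 3/7 ; C = -0.654654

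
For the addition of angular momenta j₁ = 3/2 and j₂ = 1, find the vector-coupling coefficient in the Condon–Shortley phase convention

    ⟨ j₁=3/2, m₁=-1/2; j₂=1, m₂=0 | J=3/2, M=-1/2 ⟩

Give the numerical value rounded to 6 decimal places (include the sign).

√[4·1!2!1!/5! · 1!2!1!1!1!2!] = √(4/15)
  +(−1)^0/∏(0,1,2,1,0,0)! = 1/2  (running 1/2)
  +(−1)^1/∏(1,0,1,0,1,1)! = -1  (running -1/2)
⟨..|..⟩ = √(4/15)·(-1/2) = -0.258199

−√(1/15) = -0.258199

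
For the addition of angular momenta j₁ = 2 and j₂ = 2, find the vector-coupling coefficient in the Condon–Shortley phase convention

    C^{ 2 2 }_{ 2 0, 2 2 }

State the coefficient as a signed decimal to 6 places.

+0.534522

triangle: 2!·2!·2!/7! = 8/5040
(j±m)!: 2!·2!·4!·0!·4!·0! = 2304
prefactor² = (2J+1)·Δ·N² = 128/7
  k=2: +1/(2!·0!·0!·2!·2!·0!) = 1/8
Σ = 1/8  ⇒  CG² = 128/7·1/8² = 2/7
CG = +√(2/7) = +0.534522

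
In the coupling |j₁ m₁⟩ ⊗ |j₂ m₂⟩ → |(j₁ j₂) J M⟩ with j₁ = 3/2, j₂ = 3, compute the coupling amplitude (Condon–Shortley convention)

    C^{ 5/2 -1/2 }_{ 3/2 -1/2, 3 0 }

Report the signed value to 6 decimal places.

−√(6/35) ≈ -0.414039

triangle: 2!×1!×4!/8! = 48/40320
(j±m)!: 1!×2!×3!×3!×2!×3! = 864
prefactor² = (2J+1)×Δ×N² = 216/35
  k=1: −1/(1!×1!×1!×2!×0!×2!) = -1/4
  k=2: +1/(2!×0!×0!×1!×1!×3!) = 1/12
Σ = -1/6  ⇒  CG² = 216/35×(-1/6)² = 6/35
CG = −√(6/35) = -0.414039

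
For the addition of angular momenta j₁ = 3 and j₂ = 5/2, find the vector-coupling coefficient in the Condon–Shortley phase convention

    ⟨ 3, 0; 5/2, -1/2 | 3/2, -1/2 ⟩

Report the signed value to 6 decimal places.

j₁+j₂−J=4  J+j₁−j₂=2  J−j₁+j₂=1  j₁+j₂+J+1=8
(j₁±m₁, j₂±m₂, J±M) = (3,3,2,3,1,2)
P² = 144/35
sum k=1..2:
  [1] −1/12 = -1/12
  [2] +1/4 = 1/4
S = 1/6
C² = P²·S² = 4/35 ; C = +0.338062

+0.338062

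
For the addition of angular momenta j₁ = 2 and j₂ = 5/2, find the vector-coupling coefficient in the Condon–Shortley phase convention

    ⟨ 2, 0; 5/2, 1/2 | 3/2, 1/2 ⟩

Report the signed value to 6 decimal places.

+√(2/35) ≈ +0.239046

j₁+j₂−J=3  J+j₁−j₂=1  J−j₁+j₂=2  j₁+j₂+J+1=7
(j₁±m₁, j₂±m₂, J±M) = (2,2,3,2,2,1)
P² = 32/35
sum k=1..2:
  [1] −1/4 = -1/4
  [2] +1/2 = 1/2
S = 1/4
C² = P²·S² = 2/35 ; C = +0.239046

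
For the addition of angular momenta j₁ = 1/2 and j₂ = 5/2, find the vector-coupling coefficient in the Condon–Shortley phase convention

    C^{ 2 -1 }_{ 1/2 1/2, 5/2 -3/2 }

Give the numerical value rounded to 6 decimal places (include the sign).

+√(2/3) ≈ +0.816497

j₁+j₂−J=1  J+j₁−j₂=0  J−j₁+j₂=4  j₁+j₂+J+1=6
(j₁±m₁, j₂±m₂, J±M) = (1,0,1,4,1,3)
P² = 24
sum k=0..0:
  [0] +1/6 = 1/6
S = 1/6
C² = P²·S² = 2/3 ; C = +0.816497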